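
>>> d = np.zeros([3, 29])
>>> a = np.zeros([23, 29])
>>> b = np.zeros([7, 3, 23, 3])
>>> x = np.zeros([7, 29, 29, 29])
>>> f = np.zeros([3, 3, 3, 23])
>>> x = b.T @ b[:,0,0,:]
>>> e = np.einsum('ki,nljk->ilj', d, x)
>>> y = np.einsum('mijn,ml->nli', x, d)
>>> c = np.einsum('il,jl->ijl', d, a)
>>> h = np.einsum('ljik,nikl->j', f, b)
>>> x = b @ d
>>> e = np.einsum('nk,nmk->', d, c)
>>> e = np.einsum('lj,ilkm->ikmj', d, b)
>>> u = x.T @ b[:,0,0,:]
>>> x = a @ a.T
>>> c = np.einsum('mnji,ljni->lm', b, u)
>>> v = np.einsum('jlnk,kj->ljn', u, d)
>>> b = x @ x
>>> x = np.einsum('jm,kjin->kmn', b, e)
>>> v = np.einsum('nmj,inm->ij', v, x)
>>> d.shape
(3, 29)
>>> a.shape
(23, 29)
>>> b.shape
(23, 23)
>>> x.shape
(7, 23, 29)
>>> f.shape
(3, 3, 3, 23)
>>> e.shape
(7, 23, 3, 29)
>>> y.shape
(3, 29, 23)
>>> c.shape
(29, 7)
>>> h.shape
(3,)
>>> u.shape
(29, 23, 3, 3)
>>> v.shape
(7, 3)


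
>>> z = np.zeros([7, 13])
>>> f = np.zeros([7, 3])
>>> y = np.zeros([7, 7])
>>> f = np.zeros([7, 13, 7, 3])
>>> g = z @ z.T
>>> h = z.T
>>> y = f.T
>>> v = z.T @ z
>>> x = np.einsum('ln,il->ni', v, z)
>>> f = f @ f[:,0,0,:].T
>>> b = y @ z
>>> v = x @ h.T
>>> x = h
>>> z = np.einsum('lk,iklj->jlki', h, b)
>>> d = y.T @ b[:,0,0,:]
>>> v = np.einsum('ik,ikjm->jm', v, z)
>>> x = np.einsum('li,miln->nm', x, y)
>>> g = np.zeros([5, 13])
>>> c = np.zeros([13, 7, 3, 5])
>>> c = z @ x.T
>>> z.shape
(13, 13, 7, 3)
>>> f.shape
(7, 13, 7, 7)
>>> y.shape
(3, 7, 13, 7)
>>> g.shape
(5, 13)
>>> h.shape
(13, 7)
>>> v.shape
(7, 3)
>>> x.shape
(7, 3)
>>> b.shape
(3, 7, 13, 13)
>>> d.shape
(7, 13, 7, 13)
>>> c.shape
(13, 13, 7, 7)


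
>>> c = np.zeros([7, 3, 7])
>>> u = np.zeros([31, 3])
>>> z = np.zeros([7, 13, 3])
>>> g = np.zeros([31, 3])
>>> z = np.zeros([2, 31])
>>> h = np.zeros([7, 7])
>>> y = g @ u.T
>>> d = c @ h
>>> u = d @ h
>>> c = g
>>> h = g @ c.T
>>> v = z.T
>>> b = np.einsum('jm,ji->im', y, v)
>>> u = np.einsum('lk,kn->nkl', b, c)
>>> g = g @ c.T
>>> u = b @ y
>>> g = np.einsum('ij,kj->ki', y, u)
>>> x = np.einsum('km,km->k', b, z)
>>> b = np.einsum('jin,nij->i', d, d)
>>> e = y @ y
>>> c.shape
(31, 3)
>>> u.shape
(2, 31)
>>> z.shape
(2, 31)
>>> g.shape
(2, 31)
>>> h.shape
(31, 31)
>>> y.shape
(31, 31)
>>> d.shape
(7, 3, 7)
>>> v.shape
(31, 2)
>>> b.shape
(3,)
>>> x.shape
(2,)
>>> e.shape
(31, 31)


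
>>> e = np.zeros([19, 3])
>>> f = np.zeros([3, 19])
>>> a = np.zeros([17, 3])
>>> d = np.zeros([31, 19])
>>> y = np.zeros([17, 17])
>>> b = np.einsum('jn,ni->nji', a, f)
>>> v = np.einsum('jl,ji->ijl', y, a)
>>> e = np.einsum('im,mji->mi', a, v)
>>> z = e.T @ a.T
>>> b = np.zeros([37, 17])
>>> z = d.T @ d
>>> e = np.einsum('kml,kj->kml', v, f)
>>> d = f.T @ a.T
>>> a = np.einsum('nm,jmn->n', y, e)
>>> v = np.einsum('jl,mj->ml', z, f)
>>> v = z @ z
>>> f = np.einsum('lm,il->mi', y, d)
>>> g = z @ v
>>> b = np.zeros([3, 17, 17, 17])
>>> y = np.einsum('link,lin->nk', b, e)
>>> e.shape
(3, 17, 17)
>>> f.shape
(17, 19)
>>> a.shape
(17,)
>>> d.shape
(19, 17)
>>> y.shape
(17, 17)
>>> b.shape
(3, 17, 17, 17)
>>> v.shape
(19, 19)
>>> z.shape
(19, 19)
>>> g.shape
(19, 19)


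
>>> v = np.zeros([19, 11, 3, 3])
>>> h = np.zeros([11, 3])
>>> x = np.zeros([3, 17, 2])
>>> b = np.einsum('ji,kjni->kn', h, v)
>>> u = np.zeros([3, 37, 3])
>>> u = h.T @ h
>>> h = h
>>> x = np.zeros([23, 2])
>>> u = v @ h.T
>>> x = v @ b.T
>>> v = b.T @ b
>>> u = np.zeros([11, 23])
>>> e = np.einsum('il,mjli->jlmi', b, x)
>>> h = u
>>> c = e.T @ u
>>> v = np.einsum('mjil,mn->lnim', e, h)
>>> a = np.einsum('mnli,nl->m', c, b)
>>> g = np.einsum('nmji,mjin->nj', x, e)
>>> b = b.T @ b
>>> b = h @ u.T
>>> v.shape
(19, 23, 19, 11)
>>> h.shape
(11, 23)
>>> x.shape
(19, 11, 3, 19)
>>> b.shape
(11, 11)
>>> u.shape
(11, 23)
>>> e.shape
(11, 3, 19, 19)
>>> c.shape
(19, 19, 3, 23)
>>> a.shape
(19,)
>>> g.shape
(19, 3)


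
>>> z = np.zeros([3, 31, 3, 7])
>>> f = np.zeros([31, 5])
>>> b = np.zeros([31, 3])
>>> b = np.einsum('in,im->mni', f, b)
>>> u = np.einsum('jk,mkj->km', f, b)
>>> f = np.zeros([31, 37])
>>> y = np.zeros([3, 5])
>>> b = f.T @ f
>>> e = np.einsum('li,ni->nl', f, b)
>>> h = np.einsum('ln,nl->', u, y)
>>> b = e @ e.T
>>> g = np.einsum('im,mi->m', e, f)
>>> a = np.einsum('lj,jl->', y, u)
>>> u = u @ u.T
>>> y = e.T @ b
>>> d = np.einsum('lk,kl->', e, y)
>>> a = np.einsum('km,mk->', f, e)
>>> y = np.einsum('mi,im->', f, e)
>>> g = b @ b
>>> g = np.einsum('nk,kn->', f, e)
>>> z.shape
(3, 31, 3, 7)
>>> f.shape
(31, 37)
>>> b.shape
(37, 37)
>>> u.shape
(5, 5)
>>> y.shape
()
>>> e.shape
(37, 31)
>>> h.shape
()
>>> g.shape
()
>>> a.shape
()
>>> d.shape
()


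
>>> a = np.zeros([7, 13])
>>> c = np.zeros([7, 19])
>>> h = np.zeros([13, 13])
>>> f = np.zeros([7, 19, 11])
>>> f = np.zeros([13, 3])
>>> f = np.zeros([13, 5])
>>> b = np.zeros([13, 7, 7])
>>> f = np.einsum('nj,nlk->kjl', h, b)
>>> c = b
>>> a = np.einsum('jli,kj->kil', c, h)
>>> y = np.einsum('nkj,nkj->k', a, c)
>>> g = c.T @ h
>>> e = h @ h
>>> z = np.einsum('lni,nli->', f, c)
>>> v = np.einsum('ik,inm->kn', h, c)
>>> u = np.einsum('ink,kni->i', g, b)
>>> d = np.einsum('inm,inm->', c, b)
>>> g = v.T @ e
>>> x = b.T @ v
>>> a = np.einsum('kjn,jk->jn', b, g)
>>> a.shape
(7, 7)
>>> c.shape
(13, 7, 7)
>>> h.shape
(13, 13)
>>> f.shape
(7, 13, 7)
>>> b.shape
(13, 7, 7)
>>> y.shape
(7,)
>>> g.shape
(7, 13)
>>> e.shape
(13, 13)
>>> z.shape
()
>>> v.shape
(13, 7)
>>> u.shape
(7,)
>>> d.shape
()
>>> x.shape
(7, 7, 7)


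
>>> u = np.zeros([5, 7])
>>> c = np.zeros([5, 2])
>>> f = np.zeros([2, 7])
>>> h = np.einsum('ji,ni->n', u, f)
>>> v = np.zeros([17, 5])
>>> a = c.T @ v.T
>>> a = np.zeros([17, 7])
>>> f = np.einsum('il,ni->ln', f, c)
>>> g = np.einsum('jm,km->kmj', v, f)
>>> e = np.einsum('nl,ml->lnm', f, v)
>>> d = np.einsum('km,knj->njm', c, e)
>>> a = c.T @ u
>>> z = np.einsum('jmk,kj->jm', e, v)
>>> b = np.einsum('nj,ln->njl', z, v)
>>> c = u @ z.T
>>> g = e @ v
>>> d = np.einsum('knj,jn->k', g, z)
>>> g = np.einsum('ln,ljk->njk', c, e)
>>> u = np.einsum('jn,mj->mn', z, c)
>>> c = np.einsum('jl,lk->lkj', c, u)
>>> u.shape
(5, 7)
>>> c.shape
(5, 7, 5)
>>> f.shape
(7, 5)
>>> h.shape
(2,)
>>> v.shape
(17, 5)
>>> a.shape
(2, 7)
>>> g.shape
(5, 7, 17)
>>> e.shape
(5, 7, 17)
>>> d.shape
(5,)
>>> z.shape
(5, 7)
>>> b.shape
(5, 7, 17)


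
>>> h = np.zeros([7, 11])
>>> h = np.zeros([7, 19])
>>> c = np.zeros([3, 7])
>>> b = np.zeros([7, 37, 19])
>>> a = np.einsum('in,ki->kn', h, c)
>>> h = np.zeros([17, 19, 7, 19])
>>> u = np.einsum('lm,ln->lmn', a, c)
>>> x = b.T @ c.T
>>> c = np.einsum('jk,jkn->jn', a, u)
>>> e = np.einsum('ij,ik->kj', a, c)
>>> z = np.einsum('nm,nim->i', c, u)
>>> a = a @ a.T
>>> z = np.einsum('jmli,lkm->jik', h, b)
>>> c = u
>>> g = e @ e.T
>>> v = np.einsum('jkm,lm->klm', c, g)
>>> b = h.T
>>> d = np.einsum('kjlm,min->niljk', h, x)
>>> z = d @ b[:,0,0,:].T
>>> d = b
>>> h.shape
(17, 19, 7, 19)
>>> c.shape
(3, 19, 7)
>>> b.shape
(19, 7, 19, 17)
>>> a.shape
(3, 3)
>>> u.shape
(3, 19, 7)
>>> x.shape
(19, 37, 3)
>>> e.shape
(7, 19)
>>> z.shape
(3, 37, 7, 19, 19)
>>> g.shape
(7, 7)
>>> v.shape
(19, 7, 7)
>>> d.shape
(19, 7, 19, 17)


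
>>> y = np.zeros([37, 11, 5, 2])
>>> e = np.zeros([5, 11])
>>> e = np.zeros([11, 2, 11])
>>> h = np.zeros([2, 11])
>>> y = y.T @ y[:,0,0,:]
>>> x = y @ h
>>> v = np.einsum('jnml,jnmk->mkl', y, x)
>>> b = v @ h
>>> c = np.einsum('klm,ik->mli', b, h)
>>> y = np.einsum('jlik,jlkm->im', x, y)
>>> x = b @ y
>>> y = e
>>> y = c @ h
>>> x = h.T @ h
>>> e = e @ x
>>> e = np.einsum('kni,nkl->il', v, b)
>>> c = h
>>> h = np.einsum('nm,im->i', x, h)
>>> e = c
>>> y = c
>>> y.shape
(2, 11)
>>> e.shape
(2, 11)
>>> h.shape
(2,)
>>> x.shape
(11, 11)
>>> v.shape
(11, 11, 2)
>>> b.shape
(11, 11, 11)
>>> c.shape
(2, 11)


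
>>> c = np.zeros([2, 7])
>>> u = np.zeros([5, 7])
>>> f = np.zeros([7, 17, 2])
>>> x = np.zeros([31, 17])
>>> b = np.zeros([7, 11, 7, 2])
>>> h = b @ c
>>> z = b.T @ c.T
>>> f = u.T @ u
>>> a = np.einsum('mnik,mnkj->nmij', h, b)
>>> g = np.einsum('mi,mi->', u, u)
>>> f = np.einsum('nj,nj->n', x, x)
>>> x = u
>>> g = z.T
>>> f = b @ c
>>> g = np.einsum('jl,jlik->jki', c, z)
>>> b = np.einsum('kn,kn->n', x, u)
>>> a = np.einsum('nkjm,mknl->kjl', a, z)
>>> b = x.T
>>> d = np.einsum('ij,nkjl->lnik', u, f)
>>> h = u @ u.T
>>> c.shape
(2, 7)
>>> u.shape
(5, 7)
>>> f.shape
(7, 11, 7, 7)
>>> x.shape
(5, 7)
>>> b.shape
(7, 5)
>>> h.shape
(5, 5)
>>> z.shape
(2, 7, 11, 2)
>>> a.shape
(7, 7, 2)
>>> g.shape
(2, 2, 11)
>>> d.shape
(7, 7, 5, 11)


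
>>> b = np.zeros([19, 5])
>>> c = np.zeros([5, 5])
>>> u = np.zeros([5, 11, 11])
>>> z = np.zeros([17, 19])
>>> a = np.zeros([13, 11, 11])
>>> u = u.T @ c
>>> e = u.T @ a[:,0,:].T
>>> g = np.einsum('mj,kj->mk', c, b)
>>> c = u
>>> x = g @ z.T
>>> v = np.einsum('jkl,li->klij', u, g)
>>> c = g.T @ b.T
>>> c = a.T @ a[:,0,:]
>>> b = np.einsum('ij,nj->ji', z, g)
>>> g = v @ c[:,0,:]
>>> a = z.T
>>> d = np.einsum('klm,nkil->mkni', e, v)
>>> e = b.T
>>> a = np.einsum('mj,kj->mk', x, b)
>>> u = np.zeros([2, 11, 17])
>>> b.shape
(19, 17)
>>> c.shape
(11, 11, 11)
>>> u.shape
(2, 11, 17)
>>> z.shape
(17, 19)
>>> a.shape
(5, 19)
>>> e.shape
(17, 19)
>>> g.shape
(11, 5, 19, 11)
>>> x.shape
(5, 17)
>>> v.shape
(11, 5, 19, 11)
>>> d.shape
(13, 5, 11, 19)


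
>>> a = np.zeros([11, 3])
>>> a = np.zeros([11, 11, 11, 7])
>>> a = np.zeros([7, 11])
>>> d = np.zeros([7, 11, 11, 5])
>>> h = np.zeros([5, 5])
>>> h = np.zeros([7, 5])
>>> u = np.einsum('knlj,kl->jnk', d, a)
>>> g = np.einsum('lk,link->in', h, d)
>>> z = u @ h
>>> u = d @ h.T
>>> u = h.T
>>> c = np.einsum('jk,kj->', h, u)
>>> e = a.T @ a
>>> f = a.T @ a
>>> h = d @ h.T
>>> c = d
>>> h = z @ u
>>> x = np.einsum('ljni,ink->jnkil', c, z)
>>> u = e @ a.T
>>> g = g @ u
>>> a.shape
(7, 11)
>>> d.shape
(7, 11, 11, 5)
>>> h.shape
(5, 11, 7)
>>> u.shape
(11, 7)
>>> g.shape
(11, 7)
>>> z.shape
(5, 11, 5)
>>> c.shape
(7, 11, 11, 5)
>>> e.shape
(11, 11)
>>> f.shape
(11, 11)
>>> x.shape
(11, 11, 5, 5, 7)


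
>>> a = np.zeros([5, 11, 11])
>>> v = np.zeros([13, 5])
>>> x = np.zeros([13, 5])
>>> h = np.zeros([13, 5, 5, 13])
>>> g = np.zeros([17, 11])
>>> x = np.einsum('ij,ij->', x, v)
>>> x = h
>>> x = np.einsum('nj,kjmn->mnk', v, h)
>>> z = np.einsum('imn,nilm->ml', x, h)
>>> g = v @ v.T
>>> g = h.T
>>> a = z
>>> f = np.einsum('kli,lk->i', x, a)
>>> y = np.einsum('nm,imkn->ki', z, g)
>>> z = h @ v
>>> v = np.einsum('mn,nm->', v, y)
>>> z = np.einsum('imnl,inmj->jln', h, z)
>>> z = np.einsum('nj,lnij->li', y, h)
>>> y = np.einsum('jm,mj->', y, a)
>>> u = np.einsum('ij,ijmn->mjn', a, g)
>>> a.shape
(13, 5)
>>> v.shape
()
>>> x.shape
(5, 13, 13)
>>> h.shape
(13, 5, 5, 13)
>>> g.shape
(13, 5, 5, 13)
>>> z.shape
(13, 5)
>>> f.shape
(13,)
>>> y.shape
()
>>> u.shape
(5, 5, 13)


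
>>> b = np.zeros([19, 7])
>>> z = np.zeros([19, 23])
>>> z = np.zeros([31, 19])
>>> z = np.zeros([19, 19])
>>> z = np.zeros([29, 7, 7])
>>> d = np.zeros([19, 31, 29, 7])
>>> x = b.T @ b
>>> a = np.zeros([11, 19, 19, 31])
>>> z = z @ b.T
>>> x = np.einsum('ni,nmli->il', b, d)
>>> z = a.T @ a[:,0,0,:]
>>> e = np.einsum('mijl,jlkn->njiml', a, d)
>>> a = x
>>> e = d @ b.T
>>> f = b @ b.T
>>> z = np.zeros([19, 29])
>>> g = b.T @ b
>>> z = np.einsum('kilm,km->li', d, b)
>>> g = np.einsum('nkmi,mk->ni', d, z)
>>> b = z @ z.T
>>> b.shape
(29, 29)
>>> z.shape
(29, 31)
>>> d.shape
(19, 31, 29, 7)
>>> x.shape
(7, 29)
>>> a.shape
(7, 29)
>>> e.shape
(19, 31, 29, 19)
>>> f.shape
(19, 19)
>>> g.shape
(19, 7)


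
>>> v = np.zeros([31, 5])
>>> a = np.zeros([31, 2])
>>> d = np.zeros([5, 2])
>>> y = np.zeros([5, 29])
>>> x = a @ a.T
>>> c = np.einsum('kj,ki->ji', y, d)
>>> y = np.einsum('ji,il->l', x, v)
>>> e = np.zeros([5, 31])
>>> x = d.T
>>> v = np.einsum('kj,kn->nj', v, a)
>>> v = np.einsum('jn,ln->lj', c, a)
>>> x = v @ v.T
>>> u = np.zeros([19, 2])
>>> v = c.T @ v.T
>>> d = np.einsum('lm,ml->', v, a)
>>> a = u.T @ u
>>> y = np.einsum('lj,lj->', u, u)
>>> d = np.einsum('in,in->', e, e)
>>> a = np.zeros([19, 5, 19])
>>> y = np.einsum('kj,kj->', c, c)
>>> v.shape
(2, 31)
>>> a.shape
(19, 5, 19)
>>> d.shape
()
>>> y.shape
()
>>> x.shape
(31, 31)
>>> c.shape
(29, 2)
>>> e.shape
(5, 31)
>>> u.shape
(19, 2)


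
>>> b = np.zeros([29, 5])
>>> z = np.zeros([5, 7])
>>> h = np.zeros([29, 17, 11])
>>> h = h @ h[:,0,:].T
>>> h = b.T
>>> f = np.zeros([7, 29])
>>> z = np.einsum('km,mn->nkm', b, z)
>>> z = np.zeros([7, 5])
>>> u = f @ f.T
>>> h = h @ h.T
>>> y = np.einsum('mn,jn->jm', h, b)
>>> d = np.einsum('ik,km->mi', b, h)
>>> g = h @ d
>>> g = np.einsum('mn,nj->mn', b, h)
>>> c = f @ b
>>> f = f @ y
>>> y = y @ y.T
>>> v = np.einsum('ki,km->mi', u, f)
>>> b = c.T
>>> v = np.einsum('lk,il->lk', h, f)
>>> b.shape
(5, 7)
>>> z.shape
(7, 5)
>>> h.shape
(5, 5)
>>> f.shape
(7, 5)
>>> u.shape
(7, 7)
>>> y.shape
(29, 29)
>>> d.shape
(5, 29)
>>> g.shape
(29, 5)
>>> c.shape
(7, 5)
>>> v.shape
(5, 5)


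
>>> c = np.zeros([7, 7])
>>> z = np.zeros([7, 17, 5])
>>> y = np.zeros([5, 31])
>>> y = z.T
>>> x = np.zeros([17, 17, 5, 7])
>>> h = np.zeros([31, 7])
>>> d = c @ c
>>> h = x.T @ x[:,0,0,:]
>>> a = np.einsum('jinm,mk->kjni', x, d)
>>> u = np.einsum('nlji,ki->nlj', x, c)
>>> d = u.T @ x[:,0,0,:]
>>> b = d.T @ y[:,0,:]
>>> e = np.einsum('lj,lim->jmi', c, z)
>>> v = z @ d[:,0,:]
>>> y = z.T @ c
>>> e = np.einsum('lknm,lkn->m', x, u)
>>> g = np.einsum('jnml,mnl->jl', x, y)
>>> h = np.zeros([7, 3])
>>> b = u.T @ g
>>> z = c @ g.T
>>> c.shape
(7, 7)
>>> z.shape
(7, 17)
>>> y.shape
(5, 17, 7)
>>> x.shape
(17, 17, 5, 7)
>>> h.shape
(7, 3)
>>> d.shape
(5, 17, 7)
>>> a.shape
(7, 17, 5, 17)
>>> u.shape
(17, 17, 5)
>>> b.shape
(5, 17, 7)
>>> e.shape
(7,)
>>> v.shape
(7, 17, 7)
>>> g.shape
(17, 7)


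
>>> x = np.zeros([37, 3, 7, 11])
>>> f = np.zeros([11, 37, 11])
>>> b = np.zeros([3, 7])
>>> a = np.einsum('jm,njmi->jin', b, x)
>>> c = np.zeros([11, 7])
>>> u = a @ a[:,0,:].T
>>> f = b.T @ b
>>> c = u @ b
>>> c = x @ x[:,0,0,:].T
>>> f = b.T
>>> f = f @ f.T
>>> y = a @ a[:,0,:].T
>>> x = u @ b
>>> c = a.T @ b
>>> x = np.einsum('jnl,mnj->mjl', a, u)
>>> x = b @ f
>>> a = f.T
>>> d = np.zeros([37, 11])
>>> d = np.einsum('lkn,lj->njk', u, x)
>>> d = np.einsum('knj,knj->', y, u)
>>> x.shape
(3, 7)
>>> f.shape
(7, 7)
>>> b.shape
(3, 7)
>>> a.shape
(7, 7)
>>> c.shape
(37, 11, 7)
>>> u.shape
(3, 11, 3)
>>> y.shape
(3, 11, 3)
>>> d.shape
()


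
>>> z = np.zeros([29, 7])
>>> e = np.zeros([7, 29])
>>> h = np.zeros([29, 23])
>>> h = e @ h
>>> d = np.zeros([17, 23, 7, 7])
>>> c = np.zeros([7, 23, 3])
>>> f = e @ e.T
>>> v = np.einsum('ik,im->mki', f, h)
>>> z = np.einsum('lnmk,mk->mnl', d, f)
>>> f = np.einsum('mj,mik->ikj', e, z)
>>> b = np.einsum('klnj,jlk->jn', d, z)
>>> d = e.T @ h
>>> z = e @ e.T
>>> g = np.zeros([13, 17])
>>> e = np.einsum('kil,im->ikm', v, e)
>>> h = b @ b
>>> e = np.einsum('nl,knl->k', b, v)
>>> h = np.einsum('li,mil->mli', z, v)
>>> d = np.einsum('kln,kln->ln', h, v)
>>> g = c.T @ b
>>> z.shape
(7, 7)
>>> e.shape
(23,)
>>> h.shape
(23, 7, 7)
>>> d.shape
(7, 7)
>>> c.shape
(7, 23, 3)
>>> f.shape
(23, 17, 29)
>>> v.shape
(23, 7, 7)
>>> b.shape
(7, 7)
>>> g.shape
(3, 23, 7)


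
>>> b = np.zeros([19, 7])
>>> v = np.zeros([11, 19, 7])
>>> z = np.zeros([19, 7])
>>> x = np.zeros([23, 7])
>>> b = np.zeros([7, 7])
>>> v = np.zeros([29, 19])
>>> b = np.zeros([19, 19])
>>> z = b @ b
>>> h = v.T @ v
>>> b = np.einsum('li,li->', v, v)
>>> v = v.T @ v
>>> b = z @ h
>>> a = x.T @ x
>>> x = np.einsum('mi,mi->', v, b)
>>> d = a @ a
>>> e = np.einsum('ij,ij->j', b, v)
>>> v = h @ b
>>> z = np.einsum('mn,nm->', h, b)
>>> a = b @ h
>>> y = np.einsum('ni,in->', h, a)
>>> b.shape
(19, 19)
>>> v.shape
(19, 19)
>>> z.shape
()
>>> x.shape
()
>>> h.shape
(19, 19)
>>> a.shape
(19, 19)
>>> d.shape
(7, 7)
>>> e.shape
(19,)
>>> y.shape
()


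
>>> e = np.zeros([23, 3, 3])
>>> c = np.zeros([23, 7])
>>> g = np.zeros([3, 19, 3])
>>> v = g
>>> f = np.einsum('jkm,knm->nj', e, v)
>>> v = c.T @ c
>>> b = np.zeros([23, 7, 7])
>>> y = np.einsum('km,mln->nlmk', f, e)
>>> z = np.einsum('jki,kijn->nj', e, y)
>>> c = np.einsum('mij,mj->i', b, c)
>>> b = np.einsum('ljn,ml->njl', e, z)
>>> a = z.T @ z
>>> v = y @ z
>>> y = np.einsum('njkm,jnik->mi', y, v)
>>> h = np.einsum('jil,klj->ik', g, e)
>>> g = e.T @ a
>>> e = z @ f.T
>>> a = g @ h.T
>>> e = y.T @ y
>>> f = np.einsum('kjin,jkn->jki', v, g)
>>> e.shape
(23, 23)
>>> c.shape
(7,)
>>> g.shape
(3, 3, 23)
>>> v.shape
(3, 3, 23, 23)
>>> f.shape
(3, 3, 23)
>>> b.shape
(3, 3, 23)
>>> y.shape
(19, 23)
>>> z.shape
(19, 23)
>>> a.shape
(3, 3, 19)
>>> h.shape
(19, 23)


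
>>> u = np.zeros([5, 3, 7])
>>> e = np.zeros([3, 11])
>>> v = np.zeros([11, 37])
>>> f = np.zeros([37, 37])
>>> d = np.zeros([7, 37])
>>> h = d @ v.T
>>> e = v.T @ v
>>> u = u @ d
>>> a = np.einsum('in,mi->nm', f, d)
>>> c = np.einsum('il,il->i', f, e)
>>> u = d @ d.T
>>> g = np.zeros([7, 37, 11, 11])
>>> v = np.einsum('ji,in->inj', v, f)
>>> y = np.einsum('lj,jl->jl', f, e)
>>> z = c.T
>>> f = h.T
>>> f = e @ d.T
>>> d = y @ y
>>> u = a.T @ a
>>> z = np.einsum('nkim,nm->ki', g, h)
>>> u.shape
(7, 7)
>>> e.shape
(37, 37)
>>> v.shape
(37, 37, 11)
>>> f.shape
(37, 7)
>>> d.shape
(37, 37)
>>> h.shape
(7, 11)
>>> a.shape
(37, 7)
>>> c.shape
(37,)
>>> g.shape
(7, 37, 11, 11)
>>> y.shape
(37, 37)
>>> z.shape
(37, 11)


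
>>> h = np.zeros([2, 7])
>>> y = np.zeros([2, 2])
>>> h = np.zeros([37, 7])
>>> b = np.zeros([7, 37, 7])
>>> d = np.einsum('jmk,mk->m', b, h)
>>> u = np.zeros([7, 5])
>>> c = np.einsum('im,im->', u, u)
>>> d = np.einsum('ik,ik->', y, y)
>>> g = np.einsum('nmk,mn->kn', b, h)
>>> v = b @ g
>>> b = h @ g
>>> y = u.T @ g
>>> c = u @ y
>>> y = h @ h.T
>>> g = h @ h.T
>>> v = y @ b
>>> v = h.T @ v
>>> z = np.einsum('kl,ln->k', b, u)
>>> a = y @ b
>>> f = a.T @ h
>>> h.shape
(37, 7)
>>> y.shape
(37, 37)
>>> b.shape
(37, 7)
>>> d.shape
()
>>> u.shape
(7, 5)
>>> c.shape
(7, 7)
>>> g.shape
(37, 37)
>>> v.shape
(7, 7)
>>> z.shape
(37,)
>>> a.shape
(37, 7)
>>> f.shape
(7, 7)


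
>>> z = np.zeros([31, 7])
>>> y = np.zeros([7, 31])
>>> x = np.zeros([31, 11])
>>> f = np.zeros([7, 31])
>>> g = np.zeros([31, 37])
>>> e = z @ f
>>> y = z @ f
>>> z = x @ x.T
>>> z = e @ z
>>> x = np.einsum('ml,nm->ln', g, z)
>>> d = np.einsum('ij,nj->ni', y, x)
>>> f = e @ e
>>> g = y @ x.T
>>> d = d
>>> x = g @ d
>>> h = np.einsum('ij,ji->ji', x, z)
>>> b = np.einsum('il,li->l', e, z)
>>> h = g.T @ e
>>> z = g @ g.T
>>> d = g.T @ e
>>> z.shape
(31, 31)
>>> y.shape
(31, 31)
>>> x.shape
(31, 31)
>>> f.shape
(31, 31)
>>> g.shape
(31, 37)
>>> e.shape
(31, 31)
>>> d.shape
(37, 31)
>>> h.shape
(37, 31)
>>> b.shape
(31,)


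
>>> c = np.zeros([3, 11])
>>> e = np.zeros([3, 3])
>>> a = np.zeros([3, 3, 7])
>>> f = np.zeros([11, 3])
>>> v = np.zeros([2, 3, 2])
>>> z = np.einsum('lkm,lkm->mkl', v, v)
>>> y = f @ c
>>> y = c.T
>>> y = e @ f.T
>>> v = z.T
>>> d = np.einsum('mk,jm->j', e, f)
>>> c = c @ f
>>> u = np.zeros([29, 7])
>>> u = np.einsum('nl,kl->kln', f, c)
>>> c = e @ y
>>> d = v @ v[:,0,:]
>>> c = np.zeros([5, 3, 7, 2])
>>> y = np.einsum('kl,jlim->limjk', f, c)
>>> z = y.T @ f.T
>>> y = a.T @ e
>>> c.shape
(5, 3, 7, 2)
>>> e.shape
(3, 3)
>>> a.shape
(3, 3, 7)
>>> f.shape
(11, 3)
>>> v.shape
(2, 3, 2)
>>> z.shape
(11, 5, 2, 7, 11)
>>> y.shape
(7, 3, 3)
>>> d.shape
(2, 3, 2)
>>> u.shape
(3, 3, 11)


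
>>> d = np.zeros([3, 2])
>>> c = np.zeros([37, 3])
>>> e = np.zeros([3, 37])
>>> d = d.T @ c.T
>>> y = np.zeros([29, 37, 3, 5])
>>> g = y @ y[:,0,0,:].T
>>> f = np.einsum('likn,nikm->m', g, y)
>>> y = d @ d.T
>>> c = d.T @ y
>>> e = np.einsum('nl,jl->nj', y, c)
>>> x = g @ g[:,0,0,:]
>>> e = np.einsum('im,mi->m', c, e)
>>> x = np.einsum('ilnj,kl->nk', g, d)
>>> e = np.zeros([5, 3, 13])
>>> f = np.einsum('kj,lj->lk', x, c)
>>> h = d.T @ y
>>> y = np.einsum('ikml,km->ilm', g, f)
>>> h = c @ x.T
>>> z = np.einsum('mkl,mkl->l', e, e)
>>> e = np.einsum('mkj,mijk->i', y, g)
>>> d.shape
(2, 37)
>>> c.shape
(37, 2)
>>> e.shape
(37,)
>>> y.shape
(29, 29, 3)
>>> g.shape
(29, 37, 3, 29)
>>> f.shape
(37, 3)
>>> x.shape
(3, 2)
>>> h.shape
(37, 3)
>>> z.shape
(13,)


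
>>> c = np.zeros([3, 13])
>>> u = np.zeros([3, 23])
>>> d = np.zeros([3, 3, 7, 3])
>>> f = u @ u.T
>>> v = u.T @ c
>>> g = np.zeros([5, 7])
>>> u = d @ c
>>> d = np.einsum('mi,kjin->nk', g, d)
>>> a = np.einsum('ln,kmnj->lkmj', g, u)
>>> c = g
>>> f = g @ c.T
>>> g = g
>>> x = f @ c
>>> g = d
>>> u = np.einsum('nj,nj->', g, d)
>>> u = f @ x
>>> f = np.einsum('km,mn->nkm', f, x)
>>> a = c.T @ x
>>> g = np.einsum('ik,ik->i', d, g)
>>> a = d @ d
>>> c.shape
(5, 7)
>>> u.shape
(5, 7)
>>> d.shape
(3, 3)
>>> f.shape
(7, 5, 5)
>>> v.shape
(23, 13)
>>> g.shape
(3,)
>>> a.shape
(3, 3)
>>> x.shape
(5, 7)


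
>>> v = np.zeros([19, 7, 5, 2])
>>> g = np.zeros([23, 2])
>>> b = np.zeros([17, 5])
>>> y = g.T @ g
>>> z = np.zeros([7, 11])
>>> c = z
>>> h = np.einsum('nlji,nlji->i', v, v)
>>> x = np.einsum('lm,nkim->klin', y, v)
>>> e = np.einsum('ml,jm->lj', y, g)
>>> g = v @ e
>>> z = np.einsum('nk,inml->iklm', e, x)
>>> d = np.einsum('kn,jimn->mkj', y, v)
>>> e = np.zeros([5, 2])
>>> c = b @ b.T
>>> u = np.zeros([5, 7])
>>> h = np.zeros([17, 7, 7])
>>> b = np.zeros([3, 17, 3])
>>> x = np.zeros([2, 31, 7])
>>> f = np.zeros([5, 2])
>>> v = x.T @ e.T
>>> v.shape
(7, 31, 5)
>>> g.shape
(19, 7, 5, 23)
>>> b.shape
(3, 17, 3)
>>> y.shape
(2, 2)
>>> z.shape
(7, 23, 19, 5)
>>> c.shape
(17, 17)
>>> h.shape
(17, 7, 7)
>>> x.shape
(2, 31, 7)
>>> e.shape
(5, 2)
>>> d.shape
(5, 2, 19)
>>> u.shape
(5, 7)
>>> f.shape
(5, 2)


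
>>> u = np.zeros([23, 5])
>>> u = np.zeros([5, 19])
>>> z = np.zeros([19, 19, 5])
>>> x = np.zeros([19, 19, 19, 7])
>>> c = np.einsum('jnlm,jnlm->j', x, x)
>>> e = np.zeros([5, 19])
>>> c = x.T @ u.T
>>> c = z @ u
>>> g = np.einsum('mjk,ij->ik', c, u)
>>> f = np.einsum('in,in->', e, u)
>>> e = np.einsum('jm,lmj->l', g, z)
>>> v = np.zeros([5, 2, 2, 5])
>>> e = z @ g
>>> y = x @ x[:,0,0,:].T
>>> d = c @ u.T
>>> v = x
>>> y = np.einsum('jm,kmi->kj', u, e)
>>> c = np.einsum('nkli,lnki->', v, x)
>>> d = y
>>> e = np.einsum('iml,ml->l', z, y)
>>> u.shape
(5, 19)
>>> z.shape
(19, 19, 5)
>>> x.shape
(19, 19, 19, 7)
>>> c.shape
()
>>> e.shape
(5,)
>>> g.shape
(5, 19)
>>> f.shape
()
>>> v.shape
(19, 19, 19, 7)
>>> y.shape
(19, 5)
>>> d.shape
(19, 5)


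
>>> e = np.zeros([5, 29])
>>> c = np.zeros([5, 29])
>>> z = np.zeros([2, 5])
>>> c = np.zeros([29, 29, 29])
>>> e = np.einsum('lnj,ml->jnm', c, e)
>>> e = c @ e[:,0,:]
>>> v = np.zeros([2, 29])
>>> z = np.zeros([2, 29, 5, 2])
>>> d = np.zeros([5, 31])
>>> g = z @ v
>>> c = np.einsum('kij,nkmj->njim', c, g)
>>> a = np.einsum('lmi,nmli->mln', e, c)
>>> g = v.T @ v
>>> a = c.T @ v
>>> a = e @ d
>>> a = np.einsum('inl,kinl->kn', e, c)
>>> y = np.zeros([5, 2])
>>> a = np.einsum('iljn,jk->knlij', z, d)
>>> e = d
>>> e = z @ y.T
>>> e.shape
(2, 29, 5, 5)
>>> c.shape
(2, 29, 29, 5)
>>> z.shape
(2, 29, 5, 2)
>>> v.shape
(2, 29)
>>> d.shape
(5, 31)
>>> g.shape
(29, 29)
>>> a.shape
(31, 2, 29, 2, 5)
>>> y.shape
(5, 2)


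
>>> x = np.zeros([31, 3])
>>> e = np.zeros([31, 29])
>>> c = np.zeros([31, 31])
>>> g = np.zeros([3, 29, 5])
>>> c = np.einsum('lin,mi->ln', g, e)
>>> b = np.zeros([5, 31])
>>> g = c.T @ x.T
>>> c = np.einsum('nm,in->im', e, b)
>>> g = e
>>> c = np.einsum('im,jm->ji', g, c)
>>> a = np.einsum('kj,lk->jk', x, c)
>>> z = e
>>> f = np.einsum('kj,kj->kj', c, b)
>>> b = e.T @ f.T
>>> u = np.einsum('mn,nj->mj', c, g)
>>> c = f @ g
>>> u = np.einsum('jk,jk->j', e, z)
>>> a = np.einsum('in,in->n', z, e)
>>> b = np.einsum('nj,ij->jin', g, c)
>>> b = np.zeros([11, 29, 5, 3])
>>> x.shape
(31, 3)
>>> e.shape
(31, 29)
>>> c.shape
(5, 29)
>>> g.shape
(31, 29)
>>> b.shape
(11, 29, 5, 3)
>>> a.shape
(29,)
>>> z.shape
(31, 29)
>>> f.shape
(5, 31)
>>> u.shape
(31,)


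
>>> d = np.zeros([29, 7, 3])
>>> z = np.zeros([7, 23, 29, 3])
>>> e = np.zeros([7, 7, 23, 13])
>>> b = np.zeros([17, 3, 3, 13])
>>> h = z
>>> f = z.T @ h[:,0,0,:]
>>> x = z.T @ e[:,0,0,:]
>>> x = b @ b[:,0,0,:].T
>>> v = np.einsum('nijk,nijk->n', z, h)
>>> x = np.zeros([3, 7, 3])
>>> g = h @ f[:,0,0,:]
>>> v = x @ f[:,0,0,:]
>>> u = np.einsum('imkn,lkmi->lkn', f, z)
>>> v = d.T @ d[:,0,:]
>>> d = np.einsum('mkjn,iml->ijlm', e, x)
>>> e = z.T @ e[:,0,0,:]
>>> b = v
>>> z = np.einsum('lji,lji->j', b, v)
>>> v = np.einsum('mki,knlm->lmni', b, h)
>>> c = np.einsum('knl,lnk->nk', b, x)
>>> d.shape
(3, 23, 3, 7)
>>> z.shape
(7,)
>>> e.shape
(3, 29, 23, 13)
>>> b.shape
(3, 7, 3)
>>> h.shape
(7, 23, 29, 3)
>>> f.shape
(3, 29, 23, 3)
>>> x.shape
(3, 7, 3)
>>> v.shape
(29, 3, 23, 3)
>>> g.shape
(7, 23, 29, 3)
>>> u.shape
(7, 23, 3)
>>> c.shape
(7, 3)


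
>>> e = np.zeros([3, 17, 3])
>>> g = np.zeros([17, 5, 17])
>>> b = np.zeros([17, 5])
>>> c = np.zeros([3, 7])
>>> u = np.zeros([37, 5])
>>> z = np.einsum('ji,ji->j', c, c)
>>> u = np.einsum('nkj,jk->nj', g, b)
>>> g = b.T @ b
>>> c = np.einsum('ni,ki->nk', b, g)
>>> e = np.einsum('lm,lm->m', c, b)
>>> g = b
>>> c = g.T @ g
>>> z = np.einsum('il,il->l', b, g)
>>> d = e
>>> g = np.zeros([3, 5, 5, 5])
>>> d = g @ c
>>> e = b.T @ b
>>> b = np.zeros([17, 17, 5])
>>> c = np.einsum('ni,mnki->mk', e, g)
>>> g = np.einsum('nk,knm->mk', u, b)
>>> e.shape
(5, 5)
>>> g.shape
(5, 17)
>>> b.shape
(17, 17, 5)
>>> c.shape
(3, 5)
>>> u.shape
(17, 17)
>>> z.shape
(5,)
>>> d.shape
(3, 5, 5, 5)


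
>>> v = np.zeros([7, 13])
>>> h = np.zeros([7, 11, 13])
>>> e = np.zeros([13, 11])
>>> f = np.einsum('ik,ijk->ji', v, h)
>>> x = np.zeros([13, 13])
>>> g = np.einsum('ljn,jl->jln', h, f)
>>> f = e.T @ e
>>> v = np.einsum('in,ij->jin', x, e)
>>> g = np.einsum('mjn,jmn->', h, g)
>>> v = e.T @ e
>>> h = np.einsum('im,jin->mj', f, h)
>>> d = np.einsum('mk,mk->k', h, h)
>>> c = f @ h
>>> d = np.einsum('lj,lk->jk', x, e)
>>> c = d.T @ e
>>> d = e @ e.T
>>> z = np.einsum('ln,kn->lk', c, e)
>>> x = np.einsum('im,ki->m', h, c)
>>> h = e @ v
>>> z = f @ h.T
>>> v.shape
(11, 11)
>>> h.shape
(13, 11)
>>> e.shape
(13, 11)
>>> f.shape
(11, 11)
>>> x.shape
(7,)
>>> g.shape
()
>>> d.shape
(13, 13)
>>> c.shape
(11, 11)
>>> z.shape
(11, 13)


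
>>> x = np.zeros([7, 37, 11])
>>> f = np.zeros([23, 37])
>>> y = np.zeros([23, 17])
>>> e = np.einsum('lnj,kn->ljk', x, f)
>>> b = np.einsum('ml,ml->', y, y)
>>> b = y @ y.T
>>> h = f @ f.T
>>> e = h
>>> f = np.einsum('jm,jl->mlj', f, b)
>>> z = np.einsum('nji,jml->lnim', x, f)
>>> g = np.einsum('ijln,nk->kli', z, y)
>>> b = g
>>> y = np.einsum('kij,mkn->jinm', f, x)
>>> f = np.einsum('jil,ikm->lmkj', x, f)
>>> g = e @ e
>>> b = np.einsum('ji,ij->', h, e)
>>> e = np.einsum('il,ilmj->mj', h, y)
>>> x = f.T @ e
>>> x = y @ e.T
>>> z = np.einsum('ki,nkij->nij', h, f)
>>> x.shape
(23, 23, 11, 11)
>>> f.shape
(11, 23, 23, 7)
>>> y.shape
(23, 23, 11, 7)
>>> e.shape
(11, 7)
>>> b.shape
()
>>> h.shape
(23, 23)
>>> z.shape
(11, 23, 7)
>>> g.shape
(23, 23)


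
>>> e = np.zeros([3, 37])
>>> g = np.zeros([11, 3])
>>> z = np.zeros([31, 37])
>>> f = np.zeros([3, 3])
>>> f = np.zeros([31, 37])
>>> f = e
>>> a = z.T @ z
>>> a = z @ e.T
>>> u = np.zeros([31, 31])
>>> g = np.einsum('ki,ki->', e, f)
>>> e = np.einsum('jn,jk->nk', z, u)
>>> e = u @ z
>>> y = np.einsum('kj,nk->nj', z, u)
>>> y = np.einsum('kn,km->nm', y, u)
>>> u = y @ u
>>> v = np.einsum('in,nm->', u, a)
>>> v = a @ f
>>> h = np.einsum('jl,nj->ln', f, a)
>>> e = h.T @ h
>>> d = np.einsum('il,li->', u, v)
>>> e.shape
(31, 31)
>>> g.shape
()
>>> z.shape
(31, 37)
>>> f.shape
(3, 37)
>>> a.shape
(31, 3)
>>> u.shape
(37, 31)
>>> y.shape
(37, 31)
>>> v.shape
(31, 37)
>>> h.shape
(37, 31)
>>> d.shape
()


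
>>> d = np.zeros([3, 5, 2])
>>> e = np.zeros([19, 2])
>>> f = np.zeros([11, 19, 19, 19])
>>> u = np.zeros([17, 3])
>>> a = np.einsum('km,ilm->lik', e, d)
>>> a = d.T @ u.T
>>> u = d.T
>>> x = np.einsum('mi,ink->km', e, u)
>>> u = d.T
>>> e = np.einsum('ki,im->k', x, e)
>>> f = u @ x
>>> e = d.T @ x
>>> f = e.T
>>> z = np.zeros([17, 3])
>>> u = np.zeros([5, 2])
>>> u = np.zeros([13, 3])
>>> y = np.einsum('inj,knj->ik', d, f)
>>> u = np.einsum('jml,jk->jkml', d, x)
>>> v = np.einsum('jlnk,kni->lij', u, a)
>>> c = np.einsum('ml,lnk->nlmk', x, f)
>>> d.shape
(3, 5, 2)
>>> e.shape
(2, 5, 19)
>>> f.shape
(19, 5, 2)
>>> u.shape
(3, 19, 5, 2)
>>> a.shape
(2, 5, 17)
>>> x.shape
(3, 19)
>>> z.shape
(17, 3)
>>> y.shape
(3, 19)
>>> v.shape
(19, 17, 3)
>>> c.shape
(5, 19, 3, 2)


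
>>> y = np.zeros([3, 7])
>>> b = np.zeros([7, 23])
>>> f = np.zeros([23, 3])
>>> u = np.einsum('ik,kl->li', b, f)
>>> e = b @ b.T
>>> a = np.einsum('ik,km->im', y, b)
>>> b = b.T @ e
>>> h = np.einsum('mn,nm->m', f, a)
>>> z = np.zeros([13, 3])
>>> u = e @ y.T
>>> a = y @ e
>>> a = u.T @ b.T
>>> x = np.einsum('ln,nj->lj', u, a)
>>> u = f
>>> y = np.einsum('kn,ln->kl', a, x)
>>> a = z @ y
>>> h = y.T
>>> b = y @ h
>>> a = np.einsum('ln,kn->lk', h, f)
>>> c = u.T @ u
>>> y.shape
(3, 7)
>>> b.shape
(3, 3)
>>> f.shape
(23, 3)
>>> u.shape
(23, 3)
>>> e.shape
(7, 7)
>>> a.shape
(7, 23)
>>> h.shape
(7, 3)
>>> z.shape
(13, 3)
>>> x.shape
(7, 23)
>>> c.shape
(3, 3)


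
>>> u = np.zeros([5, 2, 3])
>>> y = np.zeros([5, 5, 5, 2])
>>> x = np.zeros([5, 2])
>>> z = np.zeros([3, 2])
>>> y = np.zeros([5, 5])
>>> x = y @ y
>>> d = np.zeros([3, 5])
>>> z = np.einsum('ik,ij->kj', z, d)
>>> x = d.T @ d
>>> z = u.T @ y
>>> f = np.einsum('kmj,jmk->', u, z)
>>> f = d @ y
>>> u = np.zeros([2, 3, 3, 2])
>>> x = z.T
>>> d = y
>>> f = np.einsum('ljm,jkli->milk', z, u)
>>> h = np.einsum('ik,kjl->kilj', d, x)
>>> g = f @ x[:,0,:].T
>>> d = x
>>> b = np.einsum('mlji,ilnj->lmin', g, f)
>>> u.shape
(2, 3, 3, 2)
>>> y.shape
(5, 5)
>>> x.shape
(5, 2, 3)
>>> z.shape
(3, 2, 5)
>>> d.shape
(5, 2, 3)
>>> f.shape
(5, 2, 3, 3)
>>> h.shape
(5, 5, 3, 2)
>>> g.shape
(5, 2, 3, 5)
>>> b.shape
(2, 5, 5, 3)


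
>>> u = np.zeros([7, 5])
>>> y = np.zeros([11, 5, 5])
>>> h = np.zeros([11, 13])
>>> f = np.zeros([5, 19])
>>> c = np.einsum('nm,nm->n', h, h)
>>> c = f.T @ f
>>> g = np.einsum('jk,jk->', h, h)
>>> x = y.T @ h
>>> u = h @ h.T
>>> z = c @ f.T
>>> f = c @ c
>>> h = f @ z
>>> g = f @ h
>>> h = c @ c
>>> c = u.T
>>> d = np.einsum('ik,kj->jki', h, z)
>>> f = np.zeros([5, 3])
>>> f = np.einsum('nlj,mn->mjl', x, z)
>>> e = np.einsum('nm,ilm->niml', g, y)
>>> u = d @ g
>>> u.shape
(5, 19, 5)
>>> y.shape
(11, 5, 5)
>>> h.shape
(19, 19)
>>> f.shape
(19, 13, 5)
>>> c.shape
(11, 11)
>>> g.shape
(19, 5)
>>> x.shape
(5, 5, 13)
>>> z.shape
(19, 5)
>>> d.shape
(5, 19, 19)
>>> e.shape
(19, 11, 5, 5)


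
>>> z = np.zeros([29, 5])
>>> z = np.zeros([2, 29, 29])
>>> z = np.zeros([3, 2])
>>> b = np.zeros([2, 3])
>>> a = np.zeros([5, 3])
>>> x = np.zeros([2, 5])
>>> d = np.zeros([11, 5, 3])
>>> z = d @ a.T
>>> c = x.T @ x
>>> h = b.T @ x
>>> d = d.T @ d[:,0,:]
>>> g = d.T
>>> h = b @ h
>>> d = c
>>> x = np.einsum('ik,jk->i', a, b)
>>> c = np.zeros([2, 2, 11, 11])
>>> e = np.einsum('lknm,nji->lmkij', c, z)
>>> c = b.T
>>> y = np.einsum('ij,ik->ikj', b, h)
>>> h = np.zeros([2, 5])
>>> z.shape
(11, 5, 5)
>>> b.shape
(2, 3)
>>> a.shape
(5, 3)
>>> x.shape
(5,)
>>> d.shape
(5, 5)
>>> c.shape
(3, 2)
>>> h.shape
(2, 5)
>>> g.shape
(3, 5, 3)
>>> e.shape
(2, 11, 2, 5, 5)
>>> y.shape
(2, 5, 3)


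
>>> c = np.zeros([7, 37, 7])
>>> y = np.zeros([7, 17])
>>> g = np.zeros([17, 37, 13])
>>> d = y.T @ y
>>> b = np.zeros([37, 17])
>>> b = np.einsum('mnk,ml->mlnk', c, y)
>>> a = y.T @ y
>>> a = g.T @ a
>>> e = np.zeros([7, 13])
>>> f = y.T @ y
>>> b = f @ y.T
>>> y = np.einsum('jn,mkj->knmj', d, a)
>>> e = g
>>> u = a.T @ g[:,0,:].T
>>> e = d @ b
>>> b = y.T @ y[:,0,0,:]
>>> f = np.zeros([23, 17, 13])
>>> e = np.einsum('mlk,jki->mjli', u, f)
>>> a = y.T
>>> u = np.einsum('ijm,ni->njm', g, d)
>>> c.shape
(7, 37, 7)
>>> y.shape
(37, 17, 13, 17)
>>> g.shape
(17, 37, 13)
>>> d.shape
(17, 17)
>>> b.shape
(17, 13, 17, 17)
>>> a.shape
(17, 13, 17, 37)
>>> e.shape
(17, 23, 37, 13)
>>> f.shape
(23, 17, 13)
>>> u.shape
(17, 37, 13)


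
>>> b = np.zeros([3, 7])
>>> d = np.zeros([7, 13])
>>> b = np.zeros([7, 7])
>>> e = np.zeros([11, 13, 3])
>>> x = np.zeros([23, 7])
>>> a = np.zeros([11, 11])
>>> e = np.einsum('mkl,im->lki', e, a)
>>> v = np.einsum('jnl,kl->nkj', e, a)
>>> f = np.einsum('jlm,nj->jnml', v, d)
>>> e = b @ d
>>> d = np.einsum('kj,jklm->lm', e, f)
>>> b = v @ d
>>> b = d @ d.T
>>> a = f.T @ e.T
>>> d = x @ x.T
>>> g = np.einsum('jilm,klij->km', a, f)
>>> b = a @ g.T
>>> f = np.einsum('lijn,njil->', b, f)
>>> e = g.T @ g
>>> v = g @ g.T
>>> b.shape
(11, 3, 7, 13)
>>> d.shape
(23, 23)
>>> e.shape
(7, 7)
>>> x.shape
(23, 7)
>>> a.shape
(11, 3, 7, 7)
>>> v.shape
(13, 13)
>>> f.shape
()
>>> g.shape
(13, 7)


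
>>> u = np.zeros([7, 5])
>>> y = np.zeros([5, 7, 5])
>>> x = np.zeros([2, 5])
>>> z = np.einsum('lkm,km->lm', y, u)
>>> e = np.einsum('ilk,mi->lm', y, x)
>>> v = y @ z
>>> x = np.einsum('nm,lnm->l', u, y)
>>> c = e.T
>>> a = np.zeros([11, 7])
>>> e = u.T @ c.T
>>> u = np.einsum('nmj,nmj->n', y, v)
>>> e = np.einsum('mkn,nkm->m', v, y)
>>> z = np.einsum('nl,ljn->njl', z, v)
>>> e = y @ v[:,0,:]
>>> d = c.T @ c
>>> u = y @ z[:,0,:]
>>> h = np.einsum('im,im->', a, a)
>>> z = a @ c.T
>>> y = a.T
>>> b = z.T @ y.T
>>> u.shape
(5, 7, 5)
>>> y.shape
(7, 11)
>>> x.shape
(5,)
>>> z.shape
(11, 2)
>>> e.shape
(5, 7, 5)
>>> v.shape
(5, 7, 5)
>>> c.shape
(2, 7)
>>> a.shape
(11, 7)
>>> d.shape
(7, 7)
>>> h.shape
()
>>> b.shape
(2, 7)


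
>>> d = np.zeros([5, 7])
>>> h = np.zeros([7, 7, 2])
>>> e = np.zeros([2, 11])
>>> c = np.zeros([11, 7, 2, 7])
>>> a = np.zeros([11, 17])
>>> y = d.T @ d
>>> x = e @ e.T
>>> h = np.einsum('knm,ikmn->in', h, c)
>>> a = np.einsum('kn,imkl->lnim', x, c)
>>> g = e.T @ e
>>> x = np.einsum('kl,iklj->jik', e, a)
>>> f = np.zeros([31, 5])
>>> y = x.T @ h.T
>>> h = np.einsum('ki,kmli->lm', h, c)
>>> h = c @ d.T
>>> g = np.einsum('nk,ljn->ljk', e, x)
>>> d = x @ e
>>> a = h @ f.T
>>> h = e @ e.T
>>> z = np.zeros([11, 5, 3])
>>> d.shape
(7, 7, 11)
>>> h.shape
(2, 2)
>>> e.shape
(2, 11)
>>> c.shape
(11, 7, 2, 7)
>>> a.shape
(11, 7, 2, 31)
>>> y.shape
(2, 7, 11)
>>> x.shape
(7, 7, 2)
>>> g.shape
(7, 7, 11)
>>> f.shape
(31, 5)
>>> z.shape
(11, 5, 3)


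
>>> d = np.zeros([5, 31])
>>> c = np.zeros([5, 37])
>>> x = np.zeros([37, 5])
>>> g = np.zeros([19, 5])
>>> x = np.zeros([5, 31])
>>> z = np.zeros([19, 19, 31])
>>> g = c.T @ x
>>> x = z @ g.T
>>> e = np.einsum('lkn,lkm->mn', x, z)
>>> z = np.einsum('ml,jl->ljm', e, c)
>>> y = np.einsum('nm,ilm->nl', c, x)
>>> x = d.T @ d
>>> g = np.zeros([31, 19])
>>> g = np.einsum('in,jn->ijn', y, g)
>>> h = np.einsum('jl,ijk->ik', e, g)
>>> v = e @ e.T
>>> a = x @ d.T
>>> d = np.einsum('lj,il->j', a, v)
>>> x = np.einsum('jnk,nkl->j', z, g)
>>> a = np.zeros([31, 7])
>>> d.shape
(5,)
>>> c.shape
(5, 37)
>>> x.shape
(37,)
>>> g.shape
(5, 31, 19)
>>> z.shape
(37, 5, 31)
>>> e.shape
(31, 37)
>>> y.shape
(5, 19)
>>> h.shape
(5, 19)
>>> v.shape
(31, 31)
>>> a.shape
(31, 7)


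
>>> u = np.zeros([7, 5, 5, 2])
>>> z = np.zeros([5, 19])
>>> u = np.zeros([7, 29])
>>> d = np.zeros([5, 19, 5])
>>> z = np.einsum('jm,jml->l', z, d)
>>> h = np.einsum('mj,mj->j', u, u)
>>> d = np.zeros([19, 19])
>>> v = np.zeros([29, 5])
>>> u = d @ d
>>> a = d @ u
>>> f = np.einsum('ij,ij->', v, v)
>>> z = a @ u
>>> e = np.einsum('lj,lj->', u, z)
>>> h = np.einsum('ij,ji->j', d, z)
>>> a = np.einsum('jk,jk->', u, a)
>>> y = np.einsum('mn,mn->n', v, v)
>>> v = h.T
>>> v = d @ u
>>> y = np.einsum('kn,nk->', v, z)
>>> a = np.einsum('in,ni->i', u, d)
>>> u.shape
(19, 19)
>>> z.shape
(19, 19)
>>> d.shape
(19, 19)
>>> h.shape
(19,)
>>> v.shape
(19, 19)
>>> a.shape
(19,)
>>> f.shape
()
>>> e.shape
()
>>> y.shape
()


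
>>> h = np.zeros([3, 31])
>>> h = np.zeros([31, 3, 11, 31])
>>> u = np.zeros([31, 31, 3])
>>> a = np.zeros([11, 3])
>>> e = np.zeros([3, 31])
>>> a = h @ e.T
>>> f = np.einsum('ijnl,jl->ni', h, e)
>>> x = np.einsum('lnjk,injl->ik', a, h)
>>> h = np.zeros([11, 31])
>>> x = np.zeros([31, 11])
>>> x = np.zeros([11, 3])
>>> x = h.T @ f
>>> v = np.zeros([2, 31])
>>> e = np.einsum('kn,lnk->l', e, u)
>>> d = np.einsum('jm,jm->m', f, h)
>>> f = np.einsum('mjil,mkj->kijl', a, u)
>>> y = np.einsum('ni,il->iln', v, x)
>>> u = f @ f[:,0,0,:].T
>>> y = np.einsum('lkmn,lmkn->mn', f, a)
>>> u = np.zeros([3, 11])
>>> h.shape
(11, 31)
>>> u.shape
(3, 11)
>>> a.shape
(31, 3, 11, 3)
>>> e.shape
(31,)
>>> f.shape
(31, 11, 3, 3)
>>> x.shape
(31, 31)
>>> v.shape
(2, 31)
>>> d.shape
(31,)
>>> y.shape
(3, 3)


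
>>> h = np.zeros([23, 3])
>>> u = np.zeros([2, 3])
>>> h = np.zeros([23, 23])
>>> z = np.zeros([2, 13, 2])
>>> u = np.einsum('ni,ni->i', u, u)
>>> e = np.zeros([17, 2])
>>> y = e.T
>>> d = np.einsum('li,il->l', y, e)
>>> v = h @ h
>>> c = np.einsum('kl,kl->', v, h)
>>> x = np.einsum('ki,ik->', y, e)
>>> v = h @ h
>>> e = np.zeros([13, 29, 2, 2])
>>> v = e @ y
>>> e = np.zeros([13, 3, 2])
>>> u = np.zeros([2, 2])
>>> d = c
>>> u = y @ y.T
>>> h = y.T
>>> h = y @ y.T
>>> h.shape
(2, 2)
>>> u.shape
(2, 2)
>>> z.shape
(2, 13, 2)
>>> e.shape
(13, 3, 2)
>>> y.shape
(2, 17)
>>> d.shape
()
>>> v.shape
(13, 29, 2, 17)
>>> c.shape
()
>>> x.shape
()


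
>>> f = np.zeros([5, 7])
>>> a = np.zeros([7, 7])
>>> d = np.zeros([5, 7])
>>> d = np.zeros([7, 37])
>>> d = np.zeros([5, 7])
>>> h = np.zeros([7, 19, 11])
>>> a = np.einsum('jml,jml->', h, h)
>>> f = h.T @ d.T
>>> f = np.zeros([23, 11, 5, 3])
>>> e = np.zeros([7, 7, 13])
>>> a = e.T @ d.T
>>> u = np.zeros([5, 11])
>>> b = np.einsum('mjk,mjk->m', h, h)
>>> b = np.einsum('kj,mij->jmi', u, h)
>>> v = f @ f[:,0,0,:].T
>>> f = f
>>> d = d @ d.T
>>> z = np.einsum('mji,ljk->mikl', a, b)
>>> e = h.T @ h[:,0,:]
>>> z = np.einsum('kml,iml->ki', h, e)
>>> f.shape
(23, 11, 5, 3)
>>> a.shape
(13, 7, 5)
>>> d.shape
(5, 5)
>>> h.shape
(7, 19, 11)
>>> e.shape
(11, 19, 11)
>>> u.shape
(5, 11)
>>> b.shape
(11, 7, 19)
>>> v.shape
(23, 11, 5, 23)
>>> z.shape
(7, 11)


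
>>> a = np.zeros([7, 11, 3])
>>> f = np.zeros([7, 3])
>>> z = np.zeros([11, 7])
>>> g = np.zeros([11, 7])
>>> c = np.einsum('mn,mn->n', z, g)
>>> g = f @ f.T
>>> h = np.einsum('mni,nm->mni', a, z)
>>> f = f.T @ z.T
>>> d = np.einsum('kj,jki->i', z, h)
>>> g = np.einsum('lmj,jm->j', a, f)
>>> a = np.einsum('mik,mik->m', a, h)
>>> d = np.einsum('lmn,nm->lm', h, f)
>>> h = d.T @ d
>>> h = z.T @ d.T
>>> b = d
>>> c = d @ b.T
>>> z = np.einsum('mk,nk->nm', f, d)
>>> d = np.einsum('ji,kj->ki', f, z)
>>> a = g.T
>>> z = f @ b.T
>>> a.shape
(3,)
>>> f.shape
(3, 11)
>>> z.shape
(3, 7)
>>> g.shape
(3,)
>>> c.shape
(7, 7)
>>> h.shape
(7, 7)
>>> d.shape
(7, 11)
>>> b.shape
(7, 11)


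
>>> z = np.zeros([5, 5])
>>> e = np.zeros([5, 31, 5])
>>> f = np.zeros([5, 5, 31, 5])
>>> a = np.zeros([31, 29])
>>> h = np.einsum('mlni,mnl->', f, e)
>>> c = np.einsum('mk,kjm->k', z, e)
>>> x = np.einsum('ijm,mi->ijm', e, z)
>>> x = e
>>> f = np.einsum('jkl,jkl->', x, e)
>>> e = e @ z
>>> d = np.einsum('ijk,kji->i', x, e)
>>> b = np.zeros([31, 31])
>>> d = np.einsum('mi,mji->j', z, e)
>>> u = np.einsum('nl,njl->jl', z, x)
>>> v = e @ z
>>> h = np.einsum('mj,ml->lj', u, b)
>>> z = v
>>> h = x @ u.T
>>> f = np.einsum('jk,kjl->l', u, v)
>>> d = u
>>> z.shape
(5, 31, 5)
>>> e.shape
(5, 31, 5)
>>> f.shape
(5,)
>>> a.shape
(31, 29)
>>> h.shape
(5, 31, 31)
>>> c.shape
(5,)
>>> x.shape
(5, 31, 5)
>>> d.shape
(31, 5)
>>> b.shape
(31, 31)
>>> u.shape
(31, 5)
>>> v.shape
(5, 31, 5)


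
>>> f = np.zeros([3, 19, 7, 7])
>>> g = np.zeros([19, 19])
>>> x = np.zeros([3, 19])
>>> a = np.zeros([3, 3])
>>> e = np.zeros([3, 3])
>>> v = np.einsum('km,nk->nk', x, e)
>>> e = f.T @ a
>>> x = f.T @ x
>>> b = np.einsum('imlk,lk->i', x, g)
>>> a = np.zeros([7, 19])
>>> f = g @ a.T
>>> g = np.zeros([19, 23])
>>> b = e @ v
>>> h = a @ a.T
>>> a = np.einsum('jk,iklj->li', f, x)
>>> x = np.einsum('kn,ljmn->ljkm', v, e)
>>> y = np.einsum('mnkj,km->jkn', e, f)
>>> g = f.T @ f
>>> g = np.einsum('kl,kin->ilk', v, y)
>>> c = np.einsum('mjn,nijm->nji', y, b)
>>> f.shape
(19, 7)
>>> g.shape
(19, 3, 3)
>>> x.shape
(7, 7, 3, 19)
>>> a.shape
(19, 7)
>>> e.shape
(7, 7, 19, 3)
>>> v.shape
(3, 3)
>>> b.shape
(7, 7, 19, 3)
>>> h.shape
(7, 7)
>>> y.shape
(3, 19, 7)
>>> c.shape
(7, 19, 7)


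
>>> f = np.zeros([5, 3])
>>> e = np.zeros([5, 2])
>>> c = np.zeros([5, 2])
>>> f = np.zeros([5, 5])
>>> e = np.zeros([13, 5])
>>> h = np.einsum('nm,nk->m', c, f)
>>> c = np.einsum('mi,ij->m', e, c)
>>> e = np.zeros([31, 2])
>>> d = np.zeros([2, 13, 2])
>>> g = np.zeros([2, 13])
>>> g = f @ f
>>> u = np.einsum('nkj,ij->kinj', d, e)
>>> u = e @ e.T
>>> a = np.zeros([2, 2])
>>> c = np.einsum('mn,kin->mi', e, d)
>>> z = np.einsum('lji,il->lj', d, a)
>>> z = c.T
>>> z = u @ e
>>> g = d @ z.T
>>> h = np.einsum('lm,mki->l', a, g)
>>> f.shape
(5, 5)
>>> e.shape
(31, 2)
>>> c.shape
(31, 13)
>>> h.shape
(2,)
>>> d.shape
(2, 13, 2)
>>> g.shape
(2, 13, 31)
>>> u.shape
(31, 31)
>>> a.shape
(2, 2)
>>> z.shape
(31, 2)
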